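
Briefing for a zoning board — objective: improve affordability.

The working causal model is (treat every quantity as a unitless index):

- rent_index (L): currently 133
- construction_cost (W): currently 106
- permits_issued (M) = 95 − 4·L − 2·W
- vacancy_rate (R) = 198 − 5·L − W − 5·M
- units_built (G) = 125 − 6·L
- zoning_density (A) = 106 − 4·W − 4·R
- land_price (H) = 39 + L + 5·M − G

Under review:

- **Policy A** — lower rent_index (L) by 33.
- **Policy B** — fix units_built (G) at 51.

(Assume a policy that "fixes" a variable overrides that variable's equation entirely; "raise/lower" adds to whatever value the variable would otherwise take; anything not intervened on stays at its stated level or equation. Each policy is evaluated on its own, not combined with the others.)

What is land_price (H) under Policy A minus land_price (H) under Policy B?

Policy A (L − 33):
  L = 133 − 33 = 100
  W = 106
  M = 95 − 4·100 − 2·106 = -517
  G = 125 − 6·100 = -475
  H = 39 + 100 + 5·(-517) − (-475) = -1971
Policy B (G := 51):
  L = 133
  W = 106
  M = 95 − 4·133 − 2·106 = -649
  G = 51
  H = 39 + 133 + 5·(-649) − 51 = -3124
H: -1971 − (-3124) = 1153

1153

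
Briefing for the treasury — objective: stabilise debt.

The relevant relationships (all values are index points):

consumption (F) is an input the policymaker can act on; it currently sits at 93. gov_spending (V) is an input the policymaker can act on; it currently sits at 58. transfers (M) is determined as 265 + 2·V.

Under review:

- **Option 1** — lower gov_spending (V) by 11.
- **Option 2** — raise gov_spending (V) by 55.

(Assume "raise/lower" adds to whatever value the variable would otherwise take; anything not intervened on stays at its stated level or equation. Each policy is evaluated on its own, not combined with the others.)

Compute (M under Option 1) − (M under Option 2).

-132

Option 1 (V − 11):
  V = 58 − 11 = 47
  M = 265 + 2·47 = 359
Option 2 (V + 55):
  V = 58 + 55 = 113
  M = 265 + 2·113 = 491
M: 359 − 491 = -132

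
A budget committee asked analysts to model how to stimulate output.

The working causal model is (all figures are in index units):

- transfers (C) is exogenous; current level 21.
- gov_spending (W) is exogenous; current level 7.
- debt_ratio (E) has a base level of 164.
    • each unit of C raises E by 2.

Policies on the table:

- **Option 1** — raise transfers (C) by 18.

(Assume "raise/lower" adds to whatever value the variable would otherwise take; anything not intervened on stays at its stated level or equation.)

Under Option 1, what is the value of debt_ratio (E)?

Option 1 (C + 18):
  C = 21 + 18 = 39
  E = 164 + 2·39 = 242

242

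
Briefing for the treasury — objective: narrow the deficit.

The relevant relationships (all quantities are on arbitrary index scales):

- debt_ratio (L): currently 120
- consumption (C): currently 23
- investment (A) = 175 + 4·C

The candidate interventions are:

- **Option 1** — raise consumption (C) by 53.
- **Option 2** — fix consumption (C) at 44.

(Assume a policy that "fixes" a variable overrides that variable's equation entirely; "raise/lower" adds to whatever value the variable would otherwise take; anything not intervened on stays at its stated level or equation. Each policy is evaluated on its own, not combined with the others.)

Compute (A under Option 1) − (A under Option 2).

Option 1 (C + 53):
  C = 23 + 53 = 76
  A = 175 + 4·76 = 479
Option 2 (C := 44):
  C = 44
  A = 175 + 4·44 = 351
A: 479 − 351 = 128

128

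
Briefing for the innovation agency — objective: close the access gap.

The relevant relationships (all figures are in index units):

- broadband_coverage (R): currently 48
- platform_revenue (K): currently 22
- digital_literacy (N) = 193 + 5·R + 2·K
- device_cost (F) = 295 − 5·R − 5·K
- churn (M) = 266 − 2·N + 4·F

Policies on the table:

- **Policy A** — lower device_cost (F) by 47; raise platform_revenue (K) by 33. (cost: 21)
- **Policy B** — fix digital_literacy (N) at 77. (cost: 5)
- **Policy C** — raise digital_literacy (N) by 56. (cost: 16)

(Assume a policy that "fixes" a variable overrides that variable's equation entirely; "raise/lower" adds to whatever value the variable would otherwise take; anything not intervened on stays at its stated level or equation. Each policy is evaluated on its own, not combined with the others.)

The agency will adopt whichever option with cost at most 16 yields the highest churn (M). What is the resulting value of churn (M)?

Policy B (N := 77):
  R = 48
  K = 22
  N = 77
  F = 295 − 5·48 − 5·22 = -55
  M = 266 − 2·77 + 4·(-55) = -108
Policy C (N + 56):
  R = 48
  K = 22
  N = 193 + 5·48 + 2·22 (+56 from intervention) = 533
  F = 295 − 5·48 − 5·22 = -55
  M = 266 − 2·533 + 4·(-55) = -1020
Comparing — Policy B: M=-108, Policy C: M=-1020. Highest is -108 (Policy B).

-108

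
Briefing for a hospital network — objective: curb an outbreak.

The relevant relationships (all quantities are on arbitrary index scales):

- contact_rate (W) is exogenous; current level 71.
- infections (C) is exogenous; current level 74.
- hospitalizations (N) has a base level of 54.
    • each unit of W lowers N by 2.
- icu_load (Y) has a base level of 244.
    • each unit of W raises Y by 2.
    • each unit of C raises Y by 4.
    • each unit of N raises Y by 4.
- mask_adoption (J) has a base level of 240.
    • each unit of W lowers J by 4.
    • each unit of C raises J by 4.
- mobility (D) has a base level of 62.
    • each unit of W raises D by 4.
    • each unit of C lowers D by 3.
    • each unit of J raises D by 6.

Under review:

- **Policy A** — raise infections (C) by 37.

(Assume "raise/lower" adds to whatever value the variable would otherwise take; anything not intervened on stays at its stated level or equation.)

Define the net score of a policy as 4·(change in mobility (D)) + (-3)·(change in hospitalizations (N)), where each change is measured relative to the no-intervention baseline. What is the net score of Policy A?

Baseline:
  W = 71
  C = 74
  N = 54 − 2·71 = -88
  J = 240 − 4·71 + 4·74 = 252
  D = 62 + 4·71 − 3·74 + 6·252 = 1636
Policy A (C + 37):
  W = 71
  C = 74 + 37 = 111
  N = 54 − 2·71 = -88
  J = 240 − 4·71 + 4·111 = 400
  D = 62 + 4·71 − 3·111 + 6·400 = 2413
ΔD = 2413 − 1636 = 777; ΔN = -88 − (-88) = 0
Score = 4·777 + (-3)·0 = 3108

3108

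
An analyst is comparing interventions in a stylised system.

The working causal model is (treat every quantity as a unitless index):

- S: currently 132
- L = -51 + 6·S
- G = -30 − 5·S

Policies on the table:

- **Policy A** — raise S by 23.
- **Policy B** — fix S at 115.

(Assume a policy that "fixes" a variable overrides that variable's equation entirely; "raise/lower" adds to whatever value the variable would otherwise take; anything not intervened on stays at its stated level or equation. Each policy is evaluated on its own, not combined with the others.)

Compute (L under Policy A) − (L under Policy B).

Policy A (S + 23):
  S = 132 + 23 = 155
  L = -51 + 6·155 = 879
Policy B (S := 115):
  S = 115
  L = -51 + 6·115 = 639
L: 879 − 639 = 240

240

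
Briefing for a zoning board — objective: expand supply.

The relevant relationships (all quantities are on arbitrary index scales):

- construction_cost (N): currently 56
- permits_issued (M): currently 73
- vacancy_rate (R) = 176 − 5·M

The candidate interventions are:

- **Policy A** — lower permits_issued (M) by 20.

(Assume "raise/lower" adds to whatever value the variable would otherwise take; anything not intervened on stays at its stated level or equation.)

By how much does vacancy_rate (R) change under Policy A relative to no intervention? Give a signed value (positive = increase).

100

Baseline:
  M = 73
  R = 176 − 5·73 = -189
Policy A (M − 20):
  M = 73 − 20 = 53
  R = 176 − 5·53 = -89
Change in R: -89 − (-189) = 100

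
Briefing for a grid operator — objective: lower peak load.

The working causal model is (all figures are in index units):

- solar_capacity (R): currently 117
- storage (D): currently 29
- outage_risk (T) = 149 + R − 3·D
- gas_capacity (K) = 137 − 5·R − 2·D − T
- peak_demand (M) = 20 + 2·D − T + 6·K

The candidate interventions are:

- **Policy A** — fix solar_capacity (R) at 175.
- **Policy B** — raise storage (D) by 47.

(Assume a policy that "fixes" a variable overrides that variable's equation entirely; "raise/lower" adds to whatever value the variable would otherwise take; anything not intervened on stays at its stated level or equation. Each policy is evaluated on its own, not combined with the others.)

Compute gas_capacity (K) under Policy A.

Policy A (R := 175):
  R = 175
  D = 29
  T = 149 + 175 − 3·29 = 237
  K = 137 − 5·175 − 2·29 − 237 = -1033

-1033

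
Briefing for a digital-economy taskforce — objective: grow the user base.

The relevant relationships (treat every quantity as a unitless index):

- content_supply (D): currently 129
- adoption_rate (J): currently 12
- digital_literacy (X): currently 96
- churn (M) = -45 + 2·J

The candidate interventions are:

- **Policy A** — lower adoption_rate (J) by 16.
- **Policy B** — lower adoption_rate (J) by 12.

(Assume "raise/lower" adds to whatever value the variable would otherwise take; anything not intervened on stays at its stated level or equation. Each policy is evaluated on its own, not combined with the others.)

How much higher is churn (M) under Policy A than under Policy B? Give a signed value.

-8

Policy A (J − 16):
  J = 12 − 16 = -4
  M = -45 + 2·(-4) = -53
Policy B (J − 12):
  J = 12 − 12 = 0
  M = -45 + 2·0 = -45
M: -53 − (-45) = -8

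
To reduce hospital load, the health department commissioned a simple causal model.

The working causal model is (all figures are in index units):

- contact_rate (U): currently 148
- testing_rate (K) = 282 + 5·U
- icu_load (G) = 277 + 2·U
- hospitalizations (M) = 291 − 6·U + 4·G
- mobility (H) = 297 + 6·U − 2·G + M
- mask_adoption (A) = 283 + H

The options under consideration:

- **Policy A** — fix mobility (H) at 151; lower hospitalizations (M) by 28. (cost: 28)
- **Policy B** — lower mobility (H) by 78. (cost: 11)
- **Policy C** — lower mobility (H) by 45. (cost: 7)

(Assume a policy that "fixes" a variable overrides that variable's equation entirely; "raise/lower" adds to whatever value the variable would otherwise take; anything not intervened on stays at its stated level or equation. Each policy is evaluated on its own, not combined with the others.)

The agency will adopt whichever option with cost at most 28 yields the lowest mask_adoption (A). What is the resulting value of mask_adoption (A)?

Policy A (H := 151, M − 28):
  U = 148
  G = 277 + 2·148 = 573
  M = 291 − 6·148 + 4·573 (−28 from intervention) = 1667
  H = 151
  A = 283 + 151 = 434
Policy B (H − 78):
  U = 148
  G = 277 + 2·148 = 573
  M = 291 − 6·148 + 4·573 = 1695
  H = 297 + 6·148 − 2·573 + 1695 (−78 from intervention) = 1656
  A = 283 + 1656 = 1939
Policy C (H − 45):
  U = 148
  G = 277 + 2·148 = 573
  M = 291 − 6·148 + 4·573 = 1695
  H = 297 + 6·148 − 2·573 + 1695 (−45 from intervention) = 1689
  A = 283 + 1689 = 1972
Comparing — Policy A: A=434, Policy B: A=1939, Policy C: A=1972. Lowest is 434 (Policy A).

434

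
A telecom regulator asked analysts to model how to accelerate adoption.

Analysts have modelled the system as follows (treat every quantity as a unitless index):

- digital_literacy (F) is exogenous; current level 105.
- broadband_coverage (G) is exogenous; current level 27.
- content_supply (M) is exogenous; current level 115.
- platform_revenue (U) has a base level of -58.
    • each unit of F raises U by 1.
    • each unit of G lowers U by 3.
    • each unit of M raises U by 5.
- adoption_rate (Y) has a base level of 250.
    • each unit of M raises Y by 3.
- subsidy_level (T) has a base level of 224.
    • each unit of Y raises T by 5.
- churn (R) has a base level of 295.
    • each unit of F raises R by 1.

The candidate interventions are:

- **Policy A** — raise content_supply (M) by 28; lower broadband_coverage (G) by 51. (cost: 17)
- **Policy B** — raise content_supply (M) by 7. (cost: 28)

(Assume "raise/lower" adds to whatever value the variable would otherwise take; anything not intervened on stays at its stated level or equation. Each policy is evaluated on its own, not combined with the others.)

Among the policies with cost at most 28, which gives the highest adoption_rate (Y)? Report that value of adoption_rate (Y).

679

Policy A (M + 28, G − 51):
  M = 115 + 28 = 143
  Y = 250 + 3·143 = 679
Policy B (M + 7):
  M = 115 + 7 = 122
  Y = 250 + 3·122 = 616
Comparing — Policy A: Y=679, Policy B: Y=616. Highest is 679 (Policy A).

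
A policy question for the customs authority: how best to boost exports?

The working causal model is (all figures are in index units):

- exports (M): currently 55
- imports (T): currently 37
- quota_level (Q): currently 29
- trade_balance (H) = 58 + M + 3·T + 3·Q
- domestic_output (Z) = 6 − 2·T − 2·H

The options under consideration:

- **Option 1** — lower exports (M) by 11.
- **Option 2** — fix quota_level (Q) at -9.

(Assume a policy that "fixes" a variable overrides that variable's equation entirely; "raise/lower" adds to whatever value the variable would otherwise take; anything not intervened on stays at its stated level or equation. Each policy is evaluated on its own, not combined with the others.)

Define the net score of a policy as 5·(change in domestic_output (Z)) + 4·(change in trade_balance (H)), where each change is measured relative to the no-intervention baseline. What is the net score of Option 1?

Baseline:
  M = 55
  T = 37
  Q = 29
  H = 58 + 55 + 3·37 + 3·29 = 311
  Z = 6 − 2·37 − 2·311 = -690
Option 1 (M − 11):
  M = 55 − 11 = 44
  T = 37
  Q = 29
  H = 58 + 44 + 3·37 + 3·29 = 300
  Z = 6 − 2·37 − 2·300 = -668
ΔZ = -668 − (-690) = 22; ΔH = 300 − 311 = -11
Score = 5·22 + 4·(-11) = 66

66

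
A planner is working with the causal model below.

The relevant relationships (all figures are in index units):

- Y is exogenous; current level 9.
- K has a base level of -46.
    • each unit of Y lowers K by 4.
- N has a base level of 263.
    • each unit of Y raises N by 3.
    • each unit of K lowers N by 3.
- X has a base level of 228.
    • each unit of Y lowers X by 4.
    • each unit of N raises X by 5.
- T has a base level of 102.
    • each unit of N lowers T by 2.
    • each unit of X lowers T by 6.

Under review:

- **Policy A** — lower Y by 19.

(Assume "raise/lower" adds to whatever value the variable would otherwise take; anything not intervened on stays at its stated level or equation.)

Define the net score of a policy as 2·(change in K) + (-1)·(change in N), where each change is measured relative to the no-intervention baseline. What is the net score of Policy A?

Baseline:
  Y = 9
  K = -46 − 4·9 = -82
  N = 263 + 3·9 − 3·(-82) = 536
Policy A (Y − 19):
  Y = 9 − 19 = -10
  K = -46 − 4·(-10) = -6
  N = 263 + 3·(-10) − 3·(-6) = 251
ΔK = -6 − (-82) = 76; ΔN = 251 − 536 = -285
Score = 2·76 + (-1)·(-285) = 437

437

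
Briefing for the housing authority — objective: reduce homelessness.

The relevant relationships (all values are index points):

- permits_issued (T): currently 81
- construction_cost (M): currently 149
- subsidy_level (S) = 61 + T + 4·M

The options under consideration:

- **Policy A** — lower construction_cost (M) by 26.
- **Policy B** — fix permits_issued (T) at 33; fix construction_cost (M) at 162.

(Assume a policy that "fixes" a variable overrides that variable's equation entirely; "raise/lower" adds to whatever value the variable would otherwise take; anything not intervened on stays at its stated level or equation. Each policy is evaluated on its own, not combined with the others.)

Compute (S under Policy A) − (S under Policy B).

Policy A (M − 26):
  T = 81
  M = 149 − 26 = 123
  S = 61 + 81 + 4·123 = 634
Policy B (T := 33, M := 162):
  T = 33
  M = 162
  S = 61 + 33 + 4·162 = 742
S: 634 − 742 = -108

-108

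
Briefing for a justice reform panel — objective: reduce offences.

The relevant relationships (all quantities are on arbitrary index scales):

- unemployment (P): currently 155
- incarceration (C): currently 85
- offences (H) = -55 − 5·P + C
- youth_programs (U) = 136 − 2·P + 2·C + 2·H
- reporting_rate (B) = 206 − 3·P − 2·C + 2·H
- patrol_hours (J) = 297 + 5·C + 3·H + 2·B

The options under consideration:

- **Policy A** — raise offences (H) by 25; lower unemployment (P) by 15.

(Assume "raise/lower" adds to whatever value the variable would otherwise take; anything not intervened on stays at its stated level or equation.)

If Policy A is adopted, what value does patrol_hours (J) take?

-4561

Policy A (H + 25, P − 15):
  P = 155 − 15 = 140
  C = 85
  H = -55 − 5·140 + 85 (+25 from intervention) = -645
  B = 206 − 3·140 − 2·85 + 2·(-645) = -1674
  J = 297 + 5·85 + 3·(-645) + 2·(-1674) = -4561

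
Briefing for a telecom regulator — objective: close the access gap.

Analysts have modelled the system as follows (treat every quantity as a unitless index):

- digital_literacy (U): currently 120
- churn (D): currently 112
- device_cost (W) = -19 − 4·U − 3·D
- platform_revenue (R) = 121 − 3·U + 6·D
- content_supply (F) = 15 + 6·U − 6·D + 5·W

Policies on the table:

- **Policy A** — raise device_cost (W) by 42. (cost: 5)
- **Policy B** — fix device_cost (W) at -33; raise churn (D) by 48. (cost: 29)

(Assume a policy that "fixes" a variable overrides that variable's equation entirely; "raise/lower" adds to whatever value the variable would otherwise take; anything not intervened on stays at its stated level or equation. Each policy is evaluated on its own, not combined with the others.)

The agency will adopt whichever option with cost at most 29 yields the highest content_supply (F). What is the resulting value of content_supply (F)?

-390

Policy A (W + 42):
  U = 120
  D = 112
  W = -19 − 4·120 − 3·112 (+42 from intervention) = -793
  F = 15 + 6·120 − 6·112 + 5·(-793) = -3902
Policy B (W := -33, D + 48):
  U = 120
  D = 112 + 48 = 160
  W = -33
  F = 15 + 6·120 − 6·160 + 5·(-33) = -390
Comparing — Policy A: F=-3902, Policy B: F=-390. Highest is -390 (Policy B).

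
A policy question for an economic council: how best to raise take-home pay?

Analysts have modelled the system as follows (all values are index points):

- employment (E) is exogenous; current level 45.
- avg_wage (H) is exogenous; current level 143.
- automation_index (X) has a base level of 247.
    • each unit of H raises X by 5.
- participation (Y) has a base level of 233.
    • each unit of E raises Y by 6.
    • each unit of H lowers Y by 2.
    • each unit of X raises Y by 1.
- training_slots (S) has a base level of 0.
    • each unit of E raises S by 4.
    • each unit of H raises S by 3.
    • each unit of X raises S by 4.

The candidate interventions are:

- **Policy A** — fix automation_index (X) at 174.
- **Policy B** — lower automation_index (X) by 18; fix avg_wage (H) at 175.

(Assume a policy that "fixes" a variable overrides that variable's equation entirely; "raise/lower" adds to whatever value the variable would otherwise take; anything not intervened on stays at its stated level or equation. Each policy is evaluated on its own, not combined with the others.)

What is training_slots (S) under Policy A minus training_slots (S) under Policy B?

-3816

Policy A (X := 174):
  E = 45
  H = 143
  X = 174
  S = 0 + 4·45 + 3·143 + 4·174 = 1305
Policy B (X − 18, H := 175):
  E = 45
  H = 175
  X = 247 + 5·175 (−18 from intervention) = 1104
  S = 0 + 4·45 + 3·175 + 4·1104 = 5121
S: 1305 − 5121 = -3816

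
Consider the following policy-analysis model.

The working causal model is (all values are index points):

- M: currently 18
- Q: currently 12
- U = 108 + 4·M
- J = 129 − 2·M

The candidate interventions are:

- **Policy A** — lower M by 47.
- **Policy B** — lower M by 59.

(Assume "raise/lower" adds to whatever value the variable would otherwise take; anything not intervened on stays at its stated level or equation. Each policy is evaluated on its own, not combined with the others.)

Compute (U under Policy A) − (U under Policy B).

48

Policy A (M − 47):
  M = 18 − 47 = -29
  U = 108 + 4·(-29) = -8
Policy B (M − 59):
  M = 18 − 59 = -41
  U = 108 + 4·(-41) = -56
U: -8 − (-56) = 48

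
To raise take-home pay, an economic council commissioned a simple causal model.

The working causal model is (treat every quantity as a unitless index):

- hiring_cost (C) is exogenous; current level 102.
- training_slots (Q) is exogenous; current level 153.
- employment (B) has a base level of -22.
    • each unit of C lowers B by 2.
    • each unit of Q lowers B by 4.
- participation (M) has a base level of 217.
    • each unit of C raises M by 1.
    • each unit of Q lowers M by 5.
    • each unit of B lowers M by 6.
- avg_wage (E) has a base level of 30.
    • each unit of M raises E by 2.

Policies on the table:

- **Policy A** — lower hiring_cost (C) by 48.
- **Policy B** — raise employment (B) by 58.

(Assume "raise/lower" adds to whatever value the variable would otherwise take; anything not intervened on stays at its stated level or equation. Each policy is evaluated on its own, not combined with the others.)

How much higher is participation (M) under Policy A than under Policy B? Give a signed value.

-276

Policy A (C − 48):
  C = 102 − 48 = 54
  Q = 153
  B = -22 − 2·54 − 4·153 = -742
  M = 217 + 54 − 5·153 − 6·(-742) = 3958
Policy B (B + 58):
  C = 102
  Q = 153
  B = -22 − 2·102 − 4·153 (+58 from intervention) = -780
  M = 217 + 102 − 5·153 − 6·(-780) = 4234
M: 3958 − 4234 = -276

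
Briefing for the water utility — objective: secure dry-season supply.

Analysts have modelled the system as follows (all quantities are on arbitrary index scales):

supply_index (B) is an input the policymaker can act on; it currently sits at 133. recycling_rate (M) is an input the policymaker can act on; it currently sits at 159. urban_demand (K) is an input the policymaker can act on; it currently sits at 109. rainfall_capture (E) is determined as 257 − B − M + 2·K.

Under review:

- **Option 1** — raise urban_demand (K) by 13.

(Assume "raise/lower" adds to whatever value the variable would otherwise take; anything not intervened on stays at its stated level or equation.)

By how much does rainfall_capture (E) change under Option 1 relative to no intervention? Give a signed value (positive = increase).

26

Baseline:
  B = 133
  M = 159
  K = 109
  E = 257 − 133 − 159 + 2·109 = 183
Option 1 (K + 13):
  B = 133
  M = 159
  K = 109 + 13 = 122
  E = 257 − 133 − 159 + 2·122 = 209
Change in E: 209 − 183 = 26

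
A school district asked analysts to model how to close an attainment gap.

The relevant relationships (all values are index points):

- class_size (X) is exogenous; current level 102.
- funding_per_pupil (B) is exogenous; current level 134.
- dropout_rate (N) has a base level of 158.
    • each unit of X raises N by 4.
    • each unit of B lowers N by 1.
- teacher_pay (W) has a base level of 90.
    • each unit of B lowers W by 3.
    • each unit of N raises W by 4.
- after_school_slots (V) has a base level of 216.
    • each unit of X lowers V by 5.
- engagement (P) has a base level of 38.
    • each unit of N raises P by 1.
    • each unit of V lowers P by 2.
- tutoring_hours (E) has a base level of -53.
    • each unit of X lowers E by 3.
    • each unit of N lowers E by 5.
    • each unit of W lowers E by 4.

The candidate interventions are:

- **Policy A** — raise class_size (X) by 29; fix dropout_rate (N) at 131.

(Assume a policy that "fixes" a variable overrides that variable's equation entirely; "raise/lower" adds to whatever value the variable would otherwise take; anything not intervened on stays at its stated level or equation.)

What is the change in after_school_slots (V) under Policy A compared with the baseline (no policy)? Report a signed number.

-145

Baseline:
  X = 102
  V = 216 − 5·102 = -294
Policy A (X + 29, N := 131):
  X = 102 + 29 = 131
  V = 216 − 5·131 = -439
Change in V: -439 − (-294) = -145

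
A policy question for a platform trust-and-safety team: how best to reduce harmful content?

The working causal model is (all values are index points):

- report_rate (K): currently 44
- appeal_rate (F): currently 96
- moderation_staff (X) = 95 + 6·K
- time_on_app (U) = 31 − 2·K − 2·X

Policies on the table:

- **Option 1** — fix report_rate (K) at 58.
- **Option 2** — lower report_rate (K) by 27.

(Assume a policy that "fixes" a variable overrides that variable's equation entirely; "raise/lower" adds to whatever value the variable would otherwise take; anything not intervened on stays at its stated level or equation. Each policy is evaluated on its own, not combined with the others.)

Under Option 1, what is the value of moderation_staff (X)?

Option 1 (K := 58):
  K = 58
  X = 95 + 6·58 = 443

443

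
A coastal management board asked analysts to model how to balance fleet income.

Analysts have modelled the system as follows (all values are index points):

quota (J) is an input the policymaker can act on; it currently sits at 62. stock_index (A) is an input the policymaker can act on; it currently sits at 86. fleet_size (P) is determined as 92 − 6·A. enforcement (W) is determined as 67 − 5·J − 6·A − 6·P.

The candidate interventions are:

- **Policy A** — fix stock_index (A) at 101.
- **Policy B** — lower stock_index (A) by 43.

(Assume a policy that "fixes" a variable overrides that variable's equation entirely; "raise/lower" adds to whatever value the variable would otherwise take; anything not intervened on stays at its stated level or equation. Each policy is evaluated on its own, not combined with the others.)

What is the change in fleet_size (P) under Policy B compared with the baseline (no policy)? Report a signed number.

258

Baseline:
  A = 86
  P = 92 − 6·86 = -424
Policy B (A − 43):
  A = 86 − 43 = 43
  P = 92 − 6·43 = -166
Change in P: -166 − (-424) = 258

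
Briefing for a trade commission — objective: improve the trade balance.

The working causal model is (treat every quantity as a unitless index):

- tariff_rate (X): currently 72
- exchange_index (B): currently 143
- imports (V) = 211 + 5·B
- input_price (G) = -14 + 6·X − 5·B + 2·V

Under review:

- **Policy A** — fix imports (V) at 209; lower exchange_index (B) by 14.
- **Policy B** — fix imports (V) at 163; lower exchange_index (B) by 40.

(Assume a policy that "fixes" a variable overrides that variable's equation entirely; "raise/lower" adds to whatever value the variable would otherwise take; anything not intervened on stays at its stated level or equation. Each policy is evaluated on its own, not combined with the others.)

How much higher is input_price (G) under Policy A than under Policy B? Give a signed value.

-38

Policy A (V := 209, B − 14):
  X = 72
  B = 143 − 14 = 129
  V = 209
  G = -14 + 6·72 − 5·129 + 2·209 = 191
Policy B (V := 163, B − 40):
  X = 72
  B = 143 − 40 = 103
  V = 163
  G = -14 + 6·72 − 5·103 + 2·163 = 229
G: 191 − 229 = -38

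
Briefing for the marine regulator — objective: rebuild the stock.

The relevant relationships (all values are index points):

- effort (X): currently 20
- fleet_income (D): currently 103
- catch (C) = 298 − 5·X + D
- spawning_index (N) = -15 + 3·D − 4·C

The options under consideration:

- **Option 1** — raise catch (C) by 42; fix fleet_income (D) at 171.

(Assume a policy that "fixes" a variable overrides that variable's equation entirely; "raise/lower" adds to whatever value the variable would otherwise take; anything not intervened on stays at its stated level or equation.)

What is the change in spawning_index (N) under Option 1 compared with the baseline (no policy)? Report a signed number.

Baseline:
  X = 20
  D = 103
  C = 298 − 5·20 + 103 = 301
  N = -15 + 3·103 − 4·301 = -910
Option 1 (C + 42, D := 171):
  X = 20
  D = 171
  C = 298 − 5·20 + 171 (+42 from intervention) = 411
  N = -15 + 3·171 − 4·411 = -1146
Change in N: -1146 − (-910) = -236

-236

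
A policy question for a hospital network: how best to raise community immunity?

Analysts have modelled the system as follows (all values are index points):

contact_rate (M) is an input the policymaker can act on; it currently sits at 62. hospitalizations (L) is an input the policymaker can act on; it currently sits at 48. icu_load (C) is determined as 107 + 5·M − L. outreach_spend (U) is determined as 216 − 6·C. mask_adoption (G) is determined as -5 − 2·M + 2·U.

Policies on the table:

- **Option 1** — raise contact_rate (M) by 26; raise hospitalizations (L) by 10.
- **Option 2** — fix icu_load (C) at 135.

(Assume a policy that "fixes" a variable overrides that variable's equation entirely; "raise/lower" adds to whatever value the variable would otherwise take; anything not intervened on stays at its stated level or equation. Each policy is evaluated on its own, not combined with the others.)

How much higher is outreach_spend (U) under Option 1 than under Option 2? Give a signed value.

Option 1 (M + 26, L + 10):
  M = 62 + 26 = 88
  L = 48 + 10 = 58
  C = 107 + 5·88 − 58 = 489
  U = 216 − 6·489 = -2718
Option 2 (C := 135):
  M = 62
  L = 48
  C = 135
  U = 216 − 6·135 = -594
U: -2718 − (-594) = -2124

-2124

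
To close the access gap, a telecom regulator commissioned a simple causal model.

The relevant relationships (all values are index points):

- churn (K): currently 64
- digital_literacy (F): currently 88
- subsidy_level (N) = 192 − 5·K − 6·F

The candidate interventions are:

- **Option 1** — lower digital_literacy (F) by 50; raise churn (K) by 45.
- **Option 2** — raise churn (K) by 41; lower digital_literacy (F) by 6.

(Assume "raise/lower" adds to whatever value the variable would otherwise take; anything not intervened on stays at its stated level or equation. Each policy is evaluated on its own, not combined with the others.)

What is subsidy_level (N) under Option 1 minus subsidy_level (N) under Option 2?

Option 1 (F − 50, K + 45):
  K = 64 + 45 = 109
  F = 88 − 50 = 38
  N = 192 − 5·109 − 6·38 = -581
Option 2 (K + 41, F − 6):
  K = 64 + 41 = 105
  F = 88 − 6 = 82
  N = 192 − 5·105 − 6·82 = -825
N: -581 − (-825) = 244

244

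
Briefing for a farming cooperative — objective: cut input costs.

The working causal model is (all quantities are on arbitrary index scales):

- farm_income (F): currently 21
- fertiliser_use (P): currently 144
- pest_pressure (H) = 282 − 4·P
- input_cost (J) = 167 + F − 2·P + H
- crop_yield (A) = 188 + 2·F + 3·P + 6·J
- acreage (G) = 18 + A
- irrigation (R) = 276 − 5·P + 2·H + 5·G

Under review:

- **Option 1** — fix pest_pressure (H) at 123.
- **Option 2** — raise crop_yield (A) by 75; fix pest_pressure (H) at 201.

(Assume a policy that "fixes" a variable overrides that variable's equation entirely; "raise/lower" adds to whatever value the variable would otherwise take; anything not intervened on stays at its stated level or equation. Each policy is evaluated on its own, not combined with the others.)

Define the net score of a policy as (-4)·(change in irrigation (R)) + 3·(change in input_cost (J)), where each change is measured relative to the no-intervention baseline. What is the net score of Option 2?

Baseline:
  F = 21
  P = 144
  H = 282 − 4·144 = -294
  J = 167 + 21 − 2·144 + (-294) = -394
  A = 188 + 2·21 + 3·144 + 6·(-394) = -1702
  G = 18 + (-1702) = -1684
  R = 276 − 5·144 + 2·(-294) + 5·(-1684) = -9452
Option 2 (A + 75, H := 201):
  F = 21
  P = 144
  H = 201
  J = 167 + 21 − 2·144 + 201 = 101
  A = 188 + 2·21 + 3·144 + 6·101 (+75 from intervention) = 1343
  G = 18 + 1343 = 1361
  R = 276 − 5·144 + 2·201 + 5·1361 = 6763
ΔR = 6763 − (-9452) = 16215; ΔJ = 101 − (-394) = 495
Score = (-4)·16215 + 3·495 = -63375

-63375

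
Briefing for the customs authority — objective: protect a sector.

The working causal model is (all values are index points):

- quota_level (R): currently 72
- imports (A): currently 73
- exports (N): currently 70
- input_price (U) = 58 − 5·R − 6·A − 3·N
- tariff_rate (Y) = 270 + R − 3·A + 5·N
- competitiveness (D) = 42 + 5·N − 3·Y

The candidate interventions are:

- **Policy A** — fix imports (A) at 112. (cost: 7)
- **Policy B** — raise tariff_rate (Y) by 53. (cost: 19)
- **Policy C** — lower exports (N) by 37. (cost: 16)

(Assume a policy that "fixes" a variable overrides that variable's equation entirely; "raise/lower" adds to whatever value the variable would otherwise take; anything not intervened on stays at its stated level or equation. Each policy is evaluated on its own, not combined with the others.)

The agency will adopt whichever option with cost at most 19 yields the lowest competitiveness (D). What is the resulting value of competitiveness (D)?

Policy A (A := 112):
  R = 72
  A = 112
  N = 70
  Y = 270 + 72 − 3·112 + 5·70 = 356
  D = 42 + 5·70 − 3·356 = -676
Policy B (Y + 53):
  R = 72
  A = 73
  N = 70
  Y = 270 + 72 − 3·73 + 5·70 (+53 from intervention) = 526
  D = 42 + 5·70 − 3·526 = -1186
Policy C (N − 37):
  R = 72
  A = 73
  N = 70 − 37 = 33
  Y = 270 + 72 − 3·73 + 5·33 = 288
  D = 42 + 5·33 − 3·288 = -657
Comparing — Policy A: D=-676, Policy B: D=-1186, Policy C: D=-657. Lowest is -1186 (Policy B).

-1186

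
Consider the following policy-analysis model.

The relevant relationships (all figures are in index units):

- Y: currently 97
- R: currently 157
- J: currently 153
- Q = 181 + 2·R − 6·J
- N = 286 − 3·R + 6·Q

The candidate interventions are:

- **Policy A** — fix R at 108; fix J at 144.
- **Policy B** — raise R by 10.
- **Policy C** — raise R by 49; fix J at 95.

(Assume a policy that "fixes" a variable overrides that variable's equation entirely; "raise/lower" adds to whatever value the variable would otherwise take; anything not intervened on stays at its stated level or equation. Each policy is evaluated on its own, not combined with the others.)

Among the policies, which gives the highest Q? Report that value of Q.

Policy A (R := 108, J := 144):
  R = 108
  J = 144
  Q = 181 + 2·108 − 6·144 = -467
Policy B (R + 10):
  R = 157 + 10 = 167
  J = 153
  Q = 181 + 2·167 − 6·153 = -403
Policy C (R + 49, J := 95):
  R = 157 + 49 = 206
  J = 95
  Q = 181 + 2·206 − 6·95 = 23
Comparing — Policy A: Q=-467, Policy B: Q=-403, Policy C: Q=23. Highest is 23 (Policy C).

23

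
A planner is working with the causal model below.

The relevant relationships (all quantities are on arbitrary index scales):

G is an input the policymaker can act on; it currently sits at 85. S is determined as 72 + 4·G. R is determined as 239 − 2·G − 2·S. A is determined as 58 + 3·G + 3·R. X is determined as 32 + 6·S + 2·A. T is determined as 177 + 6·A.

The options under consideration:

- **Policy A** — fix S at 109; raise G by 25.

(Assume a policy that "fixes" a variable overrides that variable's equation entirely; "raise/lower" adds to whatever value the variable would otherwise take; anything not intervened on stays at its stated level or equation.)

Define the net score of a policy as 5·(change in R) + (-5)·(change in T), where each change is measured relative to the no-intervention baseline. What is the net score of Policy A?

-49510

Baseline:
  G = 85
  S = 72 + 4·85 = 412
  R = 239 − 2·85 − 2·412 = -755
  A = 58 + 3·85 + 3·(-755) = -1952
  T = 177 + 6·(-1952) = -11535
Policy A (S := 109, G + 25):
  G = 85 + 25 = 110
  S = 109
  R = 239 − 2·110 − 2·109 = -199
  A = 58 + 3·110 + 3·(-199) = -209
  T = 177 + 6·(-209) = -1077
ΔR = -199 − (-755) = 556; ΔT = -1077 − (-11535) = 10458
Score = 5·556 + (-5)·10458 = -49510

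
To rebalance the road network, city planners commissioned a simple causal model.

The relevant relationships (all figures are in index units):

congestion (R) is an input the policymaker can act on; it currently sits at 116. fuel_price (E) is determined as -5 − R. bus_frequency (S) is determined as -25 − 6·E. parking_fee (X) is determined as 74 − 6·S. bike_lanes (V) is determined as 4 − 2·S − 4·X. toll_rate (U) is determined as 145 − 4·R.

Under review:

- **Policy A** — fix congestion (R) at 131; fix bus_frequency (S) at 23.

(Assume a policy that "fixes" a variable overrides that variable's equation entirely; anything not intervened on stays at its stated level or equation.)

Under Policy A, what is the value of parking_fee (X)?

Policy A (R := 131, S := 23):
  R = 131
  E = -5 − 131 = -136
  S = 23
  X = 74 − 6·23 = -64

-64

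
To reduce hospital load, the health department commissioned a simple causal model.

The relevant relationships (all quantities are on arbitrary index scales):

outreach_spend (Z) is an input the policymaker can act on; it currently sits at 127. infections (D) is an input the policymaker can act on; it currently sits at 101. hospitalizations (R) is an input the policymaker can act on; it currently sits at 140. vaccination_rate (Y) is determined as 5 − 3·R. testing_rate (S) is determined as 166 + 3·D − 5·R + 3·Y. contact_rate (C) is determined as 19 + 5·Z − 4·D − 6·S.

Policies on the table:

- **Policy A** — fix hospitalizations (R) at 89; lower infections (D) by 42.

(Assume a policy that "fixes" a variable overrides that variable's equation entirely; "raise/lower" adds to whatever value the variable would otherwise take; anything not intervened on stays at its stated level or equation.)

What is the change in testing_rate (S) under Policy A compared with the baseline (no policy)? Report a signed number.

588

Baseline:
  D = 101
  R = 140
  Y = 5 − 3·140 = -415
  S = 166 + 3·101 − 5·140 + 3·(-415) = -1476
Policy A (R := 89, D − 42):
  D = 101 − 42 = 59
  R = 89
  Y = 5 − 3·89 = -262
  S = 166 + 3·59 − 5·89 + 3·(-262) = -888
Change in S: -888 − (-1476) = 588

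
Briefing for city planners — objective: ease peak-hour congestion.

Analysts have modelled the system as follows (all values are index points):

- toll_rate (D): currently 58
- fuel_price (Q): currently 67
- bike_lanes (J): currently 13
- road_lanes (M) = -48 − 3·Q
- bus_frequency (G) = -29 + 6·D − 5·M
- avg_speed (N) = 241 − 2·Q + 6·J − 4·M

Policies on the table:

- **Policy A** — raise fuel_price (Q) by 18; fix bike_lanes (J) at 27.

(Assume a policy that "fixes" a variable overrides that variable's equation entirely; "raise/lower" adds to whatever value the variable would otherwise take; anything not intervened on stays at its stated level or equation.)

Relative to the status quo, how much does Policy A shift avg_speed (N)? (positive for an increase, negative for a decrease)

Baseline:
  Q = 67
  J = 13
  M = -48 − 3·67 = -249
  N = 241 − 2·67 + 6·13 − 4·(-249) = 1181
Policy A (Q + 18, J := 27):
  Q = 67 + 18 = 85
  J = 27
  M = -48 − 3·85 = -303
  N = 241 − 2·85 + 6·27 − 4·(-303) = 1445
Change in N: 1445 − 1181 = 264

264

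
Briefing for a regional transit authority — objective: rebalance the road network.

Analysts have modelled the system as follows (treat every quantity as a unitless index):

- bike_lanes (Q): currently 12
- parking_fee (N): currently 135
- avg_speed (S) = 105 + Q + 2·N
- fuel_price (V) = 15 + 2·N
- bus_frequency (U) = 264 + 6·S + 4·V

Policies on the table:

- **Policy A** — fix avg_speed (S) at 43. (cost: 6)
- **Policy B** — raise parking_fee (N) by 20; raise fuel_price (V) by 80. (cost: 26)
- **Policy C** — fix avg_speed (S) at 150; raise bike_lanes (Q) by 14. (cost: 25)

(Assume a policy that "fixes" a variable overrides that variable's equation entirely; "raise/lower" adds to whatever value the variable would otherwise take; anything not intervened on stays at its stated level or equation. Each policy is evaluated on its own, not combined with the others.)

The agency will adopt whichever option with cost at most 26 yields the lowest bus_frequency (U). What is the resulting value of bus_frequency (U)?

Policy A (S := 43):
  Q = 12
  N = 135
  S = 43
  V = 15 + 2·135 = 285
  U = 264 + 6·43 + 4·285 = 1662
Policy B (N + 20, V + 80):
  Q = 12
  N = 135 + 20 = 155
  S = 105 + 12 + 2·155 = 427
  V = 15 + 2·155 (+80 from intervention) = 405
  U = 264 + 6·427 + 4·405 = 4446
Policy C (S := 150, Q + 14):
  Q = 12 + 14 = 26
  N = 135
  S = 150
  V = 15 + 2·135 = 285
  U = 264 + 6·150 + 4·285 = 2304
Comparing — Policy A: U=1662, Policy B: U=4446, Policy C: U=2304. Lowest is 1662 (Policy A).

1662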